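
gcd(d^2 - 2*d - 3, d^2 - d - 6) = d - 3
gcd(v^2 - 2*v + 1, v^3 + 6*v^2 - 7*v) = v - 1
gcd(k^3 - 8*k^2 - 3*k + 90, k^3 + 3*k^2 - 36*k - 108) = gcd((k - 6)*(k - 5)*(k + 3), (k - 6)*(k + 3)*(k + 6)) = k^2 - 3*k - 18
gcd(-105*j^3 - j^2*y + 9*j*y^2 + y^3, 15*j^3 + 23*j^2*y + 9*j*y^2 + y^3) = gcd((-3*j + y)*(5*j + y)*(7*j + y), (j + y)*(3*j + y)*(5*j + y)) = 5*j + y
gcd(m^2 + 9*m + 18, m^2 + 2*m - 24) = m + 6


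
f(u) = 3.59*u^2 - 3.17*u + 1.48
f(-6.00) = 149.74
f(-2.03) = 22.71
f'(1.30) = 6.16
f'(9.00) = 61.45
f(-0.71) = 5.54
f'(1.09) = 4.66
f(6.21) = 120.24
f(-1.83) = 19.30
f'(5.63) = 37.25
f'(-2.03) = -17.75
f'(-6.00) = -46.25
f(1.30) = 3.43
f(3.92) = 44.22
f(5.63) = 97.42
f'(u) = 7.18*u - 3.17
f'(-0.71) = -8.27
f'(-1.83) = -16.31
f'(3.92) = 24.98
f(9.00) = 263.74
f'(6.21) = 41.42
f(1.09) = 2.29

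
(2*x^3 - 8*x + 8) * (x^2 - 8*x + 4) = 2*x^5 - 16*x^4 + 72*x^2 - 96*x + 32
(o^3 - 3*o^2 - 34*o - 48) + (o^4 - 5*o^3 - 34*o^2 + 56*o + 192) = o^4 - 4*o^3 - 37*o^2 + 22*o + 144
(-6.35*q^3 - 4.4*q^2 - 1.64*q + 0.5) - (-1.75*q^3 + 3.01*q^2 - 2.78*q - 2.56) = -4.6*q^3 - 7.41*q^2 + 1.14*q + 3.06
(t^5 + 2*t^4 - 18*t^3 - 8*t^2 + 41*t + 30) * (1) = t^5 + 2*t^4 - 18*t^3 - 8*t^2 + 41*t + 30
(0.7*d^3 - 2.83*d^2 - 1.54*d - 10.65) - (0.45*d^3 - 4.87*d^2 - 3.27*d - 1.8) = 0.25*d^3 + 2.04*d^2 + 1.73*d - 8.85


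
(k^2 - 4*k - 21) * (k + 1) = k^3 - 3*k^2 - 25*k - 21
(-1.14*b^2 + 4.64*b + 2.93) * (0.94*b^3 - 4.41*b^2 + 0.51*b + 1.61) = -1.0716*b^5 + 9.389*b^4 - 18.2896*b^3 - 12.3903*b^2 + 8.9647*b + 4.7173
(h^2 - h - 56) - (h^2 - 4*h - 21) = 3*h - 35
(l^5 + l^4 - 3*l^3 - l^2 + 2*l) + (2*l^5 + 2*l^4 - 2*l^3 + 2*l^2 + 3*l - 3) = 3*l^5 + 3*l^4 - 5*l^3 + l^2 + 5*l - 3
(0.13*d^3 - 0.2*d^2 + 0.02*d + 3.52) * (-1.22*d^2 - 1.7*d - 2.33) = -0.1586*d^5 + 0.023*d^4 + 0.0127*d^3 - 3.8624*d^2 - 6.0306*d - 8.2016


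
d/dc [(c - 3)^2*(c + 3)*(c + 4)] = 4*c^3 + 3*c^2 - 42*c - 9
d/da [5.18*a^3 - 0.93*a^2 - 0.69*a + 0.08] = 15.54*a^2 - 1.86*a - 0.69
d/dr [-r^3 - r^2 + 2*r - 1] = -3*r^2 - 2*r + 2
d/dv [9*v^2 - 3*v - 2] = 18*v - 3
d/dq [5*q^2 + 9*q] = 10*q + 9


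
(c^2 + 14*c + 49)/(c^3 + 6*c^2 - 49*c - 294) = (c + 7)/(c^2 - c - 42)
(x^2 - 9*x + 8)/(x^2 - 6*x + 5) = (x - 8)/(x - 5)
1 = 1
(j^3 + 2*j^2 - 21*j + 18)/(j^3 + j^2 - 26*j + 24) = (j - 3)/(j - 4)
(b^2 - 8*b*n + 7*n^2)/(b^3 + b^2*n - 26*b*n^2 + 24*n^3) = (b - 7*n)/(b^2 + 2*b*n - 24*n^2)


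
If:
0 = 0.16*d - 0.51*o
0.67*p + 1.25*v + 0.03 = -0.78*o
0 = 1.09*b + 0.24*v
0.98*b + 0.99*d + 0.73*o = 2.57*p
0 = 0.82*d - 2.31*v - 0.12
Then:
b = 0.01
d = 0.03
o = 0.01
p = 0.02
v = -0.04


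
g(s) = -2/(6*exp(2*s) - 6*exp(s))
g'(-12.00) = -54251.60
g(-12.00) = 54251.93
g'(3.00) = 0.00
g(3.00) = 0.00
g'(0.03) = 370.02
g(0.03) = -10.62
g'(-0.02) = 832.97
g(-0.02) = 17.17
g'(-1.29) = -1.04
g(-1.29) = 1.67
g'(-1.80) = -1.94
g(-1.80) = 2.42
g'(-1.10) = -0.75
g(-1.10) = 1.50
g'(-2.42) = -3.71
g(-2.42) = 4.11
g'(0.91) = 0.24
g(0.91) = -0.09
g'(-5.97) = -130.50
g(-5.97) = 130.84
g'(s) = -2*(-12*exp(2*s) + 6*exp(s))/(6*exp(2*s) - 6*exp(s))^2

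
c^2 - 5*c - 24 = (c - 8)*(c + 3)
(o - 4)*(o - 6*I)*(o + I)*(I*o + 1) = I*o^4 + 6*o^3 - 4*I*o^3 - 24*o^2 + I*o^2 + 6*o - 4*I*o - 24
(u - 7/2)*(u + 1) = u^2 - 5*u/2 - 7/2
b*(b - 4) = b^2 - 4*b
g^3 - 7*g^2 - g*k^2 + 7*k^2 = (g - 7)*(g - k)*(g + k)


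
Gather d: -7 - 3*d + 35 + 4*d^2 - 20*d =4*d^2 - 23*d + 28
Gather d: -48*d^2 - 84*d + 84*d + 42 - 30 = 12 - 48*d^2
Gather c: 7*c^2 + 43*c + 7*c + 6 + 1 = 7*c^2 + 50*c + 7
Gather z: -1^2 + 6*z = 6*z - 1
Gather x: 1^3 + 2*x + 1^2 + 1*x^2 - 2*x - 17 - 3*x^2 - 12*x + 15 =-2*x^2 - 12*x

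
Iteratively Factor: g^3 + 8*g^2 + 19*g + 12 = (g + 4)*(g^2 + 4*g + 3) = (g + 1)*(g + 4)*(g + 3)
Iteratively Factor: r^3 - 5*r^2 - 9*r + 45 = (r - 3)*(r^2 - 2*r - 15) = (r - 3)*(r + 3)*(r - 5)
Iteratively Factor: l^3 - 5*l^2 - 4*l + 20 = (l + 2)*(l^2 - 7*l + 10) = (l - 5)*(l + 2)*(l - 2)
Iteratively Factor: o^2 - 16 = (o + 4)*(o - 4)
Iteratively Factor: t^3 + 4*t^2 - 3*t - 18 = (t + 3)*(t^2 + t - 6) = (t + 3)^2*(t - 2)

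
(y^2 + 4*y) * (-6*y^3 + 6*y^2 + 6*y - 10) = -6*y^5 - 18*y^4 + 30*y^3 + 14*y^2 - 40*y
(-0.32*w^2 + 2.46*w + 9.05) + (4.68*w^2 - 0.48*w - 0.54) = 4.36*w^2 + 1.98*w + 8.51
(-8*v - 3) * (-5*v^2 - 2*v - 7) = 40*v^3 + 31*v^2 + 62*v + 21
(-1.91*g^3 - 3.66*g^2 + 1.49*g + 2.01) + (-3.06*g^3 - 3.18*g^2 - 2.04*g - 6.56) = -4.97*g^3 - 6.84*g^2 - 0.55*g - 4.55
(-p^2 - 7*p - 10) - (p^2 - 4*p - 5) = -2*p^2 - 3*p - 5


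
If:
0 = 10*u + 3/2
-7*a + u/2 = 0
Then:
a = -3/280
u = -3/20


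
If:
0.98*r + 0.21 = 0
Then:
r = -0.21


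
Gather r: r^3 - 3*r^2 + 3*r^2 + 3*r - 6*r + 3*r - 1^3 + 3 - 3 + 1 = r^3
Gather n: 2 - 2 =0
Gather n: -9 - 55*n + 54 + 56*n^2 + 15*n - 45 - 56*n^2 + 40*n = 0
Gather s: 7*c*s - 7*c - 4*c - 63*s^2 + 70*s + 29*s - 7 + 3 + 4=-11*c - 63*s^2 + s*(7*c + 99)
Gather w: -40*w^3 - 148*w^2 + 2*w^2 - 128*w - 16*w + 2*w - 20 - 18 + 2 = -40*w^3 - 146*w^2 - 142*w - 36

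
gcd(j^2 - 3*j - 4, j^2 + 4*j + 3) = j + 1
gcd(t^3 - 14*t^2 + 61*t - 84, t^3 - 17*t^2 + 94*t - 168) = t^2 - 11*t + 28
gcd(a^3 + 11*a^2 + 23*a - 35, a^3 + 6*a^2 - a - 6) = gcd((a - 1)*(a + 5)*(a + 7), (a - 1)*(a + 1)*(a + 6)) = a - 1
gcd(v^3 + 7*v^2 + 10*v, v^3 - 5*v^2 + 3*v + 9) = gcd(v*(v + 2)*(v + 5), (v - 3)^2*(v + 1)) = 1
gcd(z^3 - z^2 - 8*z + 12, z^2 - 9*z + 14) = z - 2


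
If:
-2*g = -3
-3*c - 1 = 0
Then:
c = -1/3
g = 3/2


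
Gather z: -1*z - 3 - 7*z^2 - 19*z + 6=-7*z^2 - 20*z + 3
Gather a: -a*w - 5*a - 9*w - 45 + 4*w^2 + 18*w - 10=a*(-w - 5) + 4*w^2 + 9*w - 55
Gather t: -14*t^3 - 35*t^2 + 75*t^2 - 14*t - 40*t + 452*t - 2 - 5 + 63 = -14*t^3 + 40*t^2 + 398*t + 56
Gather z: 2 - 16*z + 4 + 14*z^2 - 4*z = 14*z^2 - 20*z + 6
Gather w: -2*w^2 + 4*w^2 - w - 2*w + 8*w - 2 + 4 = 2*w^2 + 5*w + 2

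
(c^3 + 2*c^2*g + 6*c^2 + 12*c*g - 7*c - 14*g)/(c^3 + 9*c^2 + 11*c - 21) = (c + 2*g)/(c + 3)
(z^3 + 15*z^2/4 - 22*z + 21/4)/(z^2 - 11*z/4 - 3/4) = (4*z^2 + 27*z - 7)/(4*z + 1)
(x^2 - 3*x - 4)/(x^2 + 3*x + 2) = (x - 4)/(x + 2)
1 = 1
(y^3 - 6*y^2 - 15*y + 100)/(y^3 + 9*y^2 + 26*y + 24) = (y^2 - 10*y + 25)/(y^2 + 5*y + 6)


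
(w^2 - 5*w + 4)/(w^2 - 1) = (w - 4)/(w + 1)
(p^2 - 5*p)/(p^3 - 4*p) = (p - 5)/(p^2 - 4)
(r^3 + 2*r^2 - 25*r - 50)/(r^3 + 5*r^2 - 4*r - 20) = (r - 5)/(r - 2)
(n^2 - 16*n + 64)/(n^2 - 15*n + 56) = (n - 8)/(n - 7)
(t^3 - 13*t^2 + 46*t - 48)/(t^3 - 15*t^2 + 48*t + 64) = (t^2 - 5*t + 6)/(t^2 - 7*t - 8)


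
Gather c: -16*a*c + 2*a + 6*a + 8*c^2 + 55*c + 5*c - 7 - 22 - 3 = 8*a + 8*c^2 + c*(60 - 16*a) - 32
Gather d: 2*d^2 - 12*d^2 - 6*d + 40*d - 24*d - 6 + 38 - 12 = -10*d^2 + 10*d + 20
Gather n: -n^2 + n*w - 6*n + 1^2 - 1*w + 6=-n^2 + n*(w - 6) - w + 7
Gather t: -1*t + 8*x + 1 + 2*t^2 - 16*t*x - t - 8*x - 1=2*t^2 + t*(-16*x - 2)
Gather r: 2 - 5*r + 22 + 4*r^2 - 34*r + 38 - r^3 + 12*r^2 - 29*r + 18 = -r^3 + 16*r^2 - 68*r + 80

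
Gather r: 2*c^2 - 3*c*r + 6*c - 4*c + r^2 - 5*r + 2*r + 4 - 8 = 2*c^2 + 2*c + r^2 + r*(-3*c - 3) - 4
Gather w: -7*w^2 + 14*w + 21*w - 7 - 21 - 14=-7*w^2 + 35*w - 42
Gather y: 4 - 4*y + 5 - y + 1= 10 - 5*y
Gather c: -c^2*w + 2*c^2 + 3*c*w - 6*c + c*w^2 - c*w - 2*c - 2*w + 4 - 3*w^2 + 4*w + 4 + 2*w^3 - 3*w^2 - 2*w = c^2*(2 - w) + c*(w^2 + 2*w - 8) + 2*w^3 - 6*w^2 + 8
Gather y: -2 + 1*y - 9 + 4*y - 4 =5*y - 15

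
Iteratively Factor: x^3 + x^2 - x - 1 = (x + 1)*(x^2 - 1) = (x - 1)*(x + 1)*(x + 1)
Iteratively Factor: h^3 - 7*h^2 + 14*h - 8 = (h - 1)*(h^2 - 6*h + 8) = (h - 4)*(h - 1)*(h - 2)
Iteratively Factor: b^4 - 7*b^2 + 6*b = (b)*(b^3 - 7*b + 6) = b*(b - 2)*(b^2 + 2*b - 3) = b*(b - 2)*(b - 1)*(b + 3)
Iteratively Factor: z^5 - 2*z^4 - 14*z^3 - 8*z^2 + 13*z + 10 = (z - 1)*(z^4 - z^3 - 15*z^2 - 23*z - 10) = (z - 1)*(z + 2)*(z^3 - 3*z^2 - 9*z - 5) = (z - 1)*(z + 1)*(z + 2)*(z^2 - 4*z - 5) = (z - 5)*(z - 1)*(z + 1)*(z + 2)*(z + 1)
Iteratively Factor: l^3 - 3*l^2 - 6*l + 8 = (l - 4)*(l^2 + l - 2) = (l - 4)*(l - 1)*(l + 2)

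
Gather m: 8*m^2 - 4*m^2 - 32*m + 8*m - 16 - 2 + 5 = 4*m^2 - 24*m - 13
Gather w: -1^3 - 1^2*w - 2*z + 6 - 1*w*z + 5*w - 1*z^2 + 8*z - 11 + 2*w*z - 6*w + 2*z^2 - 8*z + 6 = w*(z - 2) + z^2 - 2*z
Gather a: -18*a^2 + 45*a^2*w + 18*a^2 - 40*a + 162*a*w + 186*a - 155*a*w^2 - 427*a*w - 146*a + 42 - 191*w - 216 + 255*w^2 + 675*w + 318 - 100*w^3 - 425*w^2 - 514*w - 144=45*a^2*w + a*(-155*w^2 - 265*w) - 100*w^3 - 170*w^2 - 30*w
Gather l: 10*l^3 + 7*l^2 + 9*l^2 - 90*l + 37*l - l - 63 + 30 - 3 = 10*l^3 + 16*l^2 - 54*l - 36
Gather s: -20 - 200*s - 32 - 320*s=-520*s - 52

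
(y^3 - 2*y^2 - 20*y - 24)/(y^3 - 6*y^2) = 1 + 4/y + 4/y^2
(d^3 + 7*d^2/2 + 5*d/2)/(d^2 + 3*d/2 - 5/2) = d*(d + 1)/(d - 1)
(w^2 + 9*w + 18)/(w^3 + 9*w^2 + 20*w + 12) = (w + 3)/(w^2 + 3*w + 2)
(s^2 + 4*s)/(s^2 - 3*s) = (s + 4)/(s - 3)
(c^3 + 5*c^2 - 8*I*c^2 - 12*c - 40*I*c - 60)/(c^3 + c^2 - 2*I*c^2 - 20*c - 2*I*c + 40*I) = (c - 6*I)/(c - 4)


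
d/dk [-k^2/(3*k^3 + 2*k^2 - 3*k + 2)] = k*(3*k^3 + 3*k - 4)/(9*k^6 + 12*k^5 - 14*k^4 + 17*k^2 - 12*k + 4)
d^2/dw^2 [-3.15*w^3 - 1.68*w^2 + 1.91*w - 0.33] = -18.9*w - 3.36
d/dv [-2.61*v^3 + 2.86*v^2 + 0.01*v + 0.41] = -7.83*v^2 + 5.72*v + 0.01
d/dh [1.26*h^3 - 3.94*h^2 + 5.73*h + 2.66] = 3.78*h^2 - 7.88*h + 5.73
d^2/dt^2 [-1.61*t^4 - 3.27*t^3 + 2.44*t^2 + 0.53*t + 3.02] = -19.32*t^2 - 19.62*t + 4.88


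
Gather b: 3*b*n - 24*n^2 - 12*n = 3*b*n - 24*n^2 - 12*n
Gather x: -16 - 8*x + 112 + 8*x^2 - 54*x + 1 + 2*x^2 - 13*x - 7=10*x^2 - 75*x + 90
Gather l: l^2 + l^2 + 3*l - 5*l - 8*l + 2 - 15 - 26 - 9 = 2*l^2 - 10*l - 48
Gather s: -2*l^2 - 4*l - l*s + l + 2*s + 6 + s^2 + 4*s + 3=-2*l^2 - 3*l + s^2 + s*(6 - l) + 9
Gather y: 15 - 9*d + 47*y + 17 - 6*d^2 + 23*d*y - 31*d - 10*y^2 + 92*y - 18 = -6*d^2 - 40*d - 10*y^2 + y*(23*d + 139) + 14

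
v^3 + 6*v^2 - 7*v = v*(v - 1)*(v + 7)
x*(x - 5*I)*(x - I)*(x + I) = x^4 - 5*I*x^3 + x^2 - 5*I*x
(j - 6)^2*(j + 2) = j^3 - 10*j^2 + 12*j + 72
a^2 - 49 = (a - 7)*(a + 7)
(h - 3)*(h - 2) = h^2 - 5*h + 6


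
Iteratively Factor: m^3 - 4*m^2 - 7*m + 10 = (m + 2)*(m^2 - 6*m + 5) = (m - 1)*(m + 2)*(m - 5)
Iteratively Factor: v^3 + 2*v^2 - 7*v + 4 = (v + 4)*(v^2 - 2*v + 1) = (v - 1)*(v + 4)*(v - 1)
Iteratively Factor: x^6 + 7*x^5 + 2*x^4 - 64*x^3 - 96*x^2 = (x + 4)*(x^5 + 3*x^4 - 10*x^3 - 24*x^2) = (x + 4)^2*(x^4 - x^3 - 6*x^2) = (x + 2)*(x + 4)^2*(x^3 - 3*x^2) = (x - 3)*(x + 2)*(x + 4)^2*(x^2) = x*(x - 3)*(x + 2)*(x + 4)^2*(x)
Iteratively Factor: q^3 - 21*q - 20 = (q - 5)*(q^2 + 5*q + 4) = (q - 5)*(q + 4)*(q + 1)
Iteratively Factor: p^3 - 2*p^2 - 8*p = (p - 4)*(p^2 + 2*p) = p*(p - 4)*(p + 2)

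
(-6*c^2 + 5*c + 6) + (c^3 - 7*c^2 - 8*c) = c^3 - 13*c^2 - 3*c + 6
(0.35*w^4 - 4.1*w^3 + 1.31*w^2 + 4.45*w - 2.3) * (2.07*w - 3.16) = 0.7245*w^5 - 9.593*w^4 + 15.6677*w^3 + 5.0719*w^2 - 18.823*w + 7.268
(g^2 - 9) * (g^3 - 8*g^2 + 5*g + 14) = g^5 - 8*g^4 - 4*g^3 + 86*g^2 - 45*g - 126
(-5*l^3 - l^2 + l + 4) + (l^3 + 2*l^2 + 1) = -4*l^3 + l^2 + l + 5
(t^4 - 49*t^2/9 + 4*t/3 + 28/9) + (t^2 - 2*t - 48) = t^4 - 40*t^2/9 - 2*t/3 - 404/9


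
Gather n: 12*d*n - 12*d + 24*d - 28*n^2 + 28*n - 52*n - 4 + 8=12*d - 28*n^2 + n*(12*d - 24) + 4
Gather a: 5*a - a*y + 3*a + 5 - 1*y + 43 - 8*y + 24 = a*(8 - y) - 9*y + 72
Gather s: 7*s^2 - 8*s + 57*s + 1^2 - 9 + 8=7*s^2 + 49*s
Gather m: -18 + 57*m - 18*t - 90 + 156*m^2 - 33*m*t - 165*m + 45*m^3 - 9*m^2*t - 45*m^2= 45*m^3 + m^2*(111 - 9*t) + m*(-33*t - 108) - 18*t - 108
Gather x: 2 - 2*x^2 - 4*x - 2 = -2*x^2 - 4*x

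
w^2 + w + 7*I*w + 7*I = (w + 1)*(w + 7*I)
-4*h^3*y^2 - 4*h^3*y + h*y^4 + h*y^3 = y*(-2*h + y)*(2*h + y)*(h*y + h)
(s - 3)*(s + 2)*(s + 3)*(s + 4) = s^4 + 6*s^3 - s^2 - 54*s - 72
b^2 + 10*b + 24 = (b + 4)*(b + 6)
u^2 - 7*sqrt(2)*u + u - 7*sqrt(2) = (u + 1)*(u - 7*sqrt(2))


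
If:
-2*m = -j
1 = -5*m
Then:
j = -2/5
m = -1/5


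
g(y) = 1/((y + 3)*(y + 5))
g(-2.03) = 0.35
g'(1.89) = -0.01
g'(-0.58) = -0.06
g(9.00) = 0.01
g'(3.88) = -0.00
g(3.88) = 0.02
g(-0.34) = 0.08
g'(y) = -1/((y + 3)*(y + 5)^2) - 1/((y + 3)^2*(y + 5)) = 2*(-y - 4)/(y^4 + 16*y^3 + 94*y^2 + 240*y + 225)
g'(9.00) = 0.00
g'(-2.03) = -0.47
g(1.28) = 0.04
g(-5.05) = 9.76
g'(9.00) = 0.00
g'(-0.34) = -0.05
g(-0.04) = 0.07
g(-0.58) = 0.09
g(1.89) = 0.03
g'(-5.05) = 199.88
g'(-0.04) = -0.04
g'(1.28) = -0.01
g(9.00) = 0.01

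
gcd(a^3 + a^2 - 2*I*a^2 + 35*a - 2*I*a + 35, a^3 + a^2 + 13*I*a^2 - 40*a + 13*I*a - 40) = a^2 + a*(1 + 5*I) + 5*I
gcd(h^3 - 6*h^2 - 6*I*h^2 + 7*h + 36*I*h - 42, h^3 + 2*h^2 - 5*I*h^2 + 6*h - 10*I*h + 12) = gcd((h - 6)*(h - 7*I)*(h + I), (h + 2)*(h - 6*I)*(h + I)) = h + I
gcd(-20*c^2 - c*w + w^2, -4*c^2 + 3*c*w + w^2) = 4*c + w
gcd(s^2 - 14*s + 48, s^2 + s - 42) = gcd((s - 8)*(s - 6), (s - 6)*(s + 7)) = s - 6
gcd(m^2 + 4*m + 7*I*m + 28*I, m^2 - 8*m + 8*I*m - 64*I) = 1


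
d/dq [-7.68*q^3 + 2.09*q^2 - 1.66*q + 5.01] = -23.04*q^2 + 4.18*q - 1.66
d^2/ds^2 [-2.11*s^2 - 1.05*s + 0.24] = -4.22000000000000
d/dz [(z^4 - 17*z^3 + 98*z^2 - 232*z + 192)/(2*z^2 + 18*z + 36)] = (z^5 + 5*z^4 - 117*z^3 + 98*z^2 + 1572*z - 2952)/(z^4 + 18*z^3 + 117*z^2 + 324*z + 324)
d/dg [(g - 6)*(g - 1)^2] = (g - 1)*(3*g - 13)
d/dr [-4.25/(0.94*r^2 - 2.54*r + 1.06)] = (7.99*r - 10.795)/(0.94*r^2 - 2.54*r + 1.06)^2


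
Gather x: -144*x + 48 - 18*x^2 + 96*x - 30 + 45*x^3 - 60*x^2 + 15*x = 45*x^3 - 78*x^2 - 33*x + 18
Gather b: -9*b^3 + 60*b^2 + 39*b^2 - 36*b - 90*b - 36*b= -9*b^3 + 99*b^2 - 162*b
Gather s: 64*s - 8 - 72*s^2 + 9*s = -72*s^2 + 73*s - 8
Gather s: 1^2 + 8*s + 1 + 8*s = 16*s + 2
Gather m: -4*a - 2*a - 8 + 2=-6*a - 6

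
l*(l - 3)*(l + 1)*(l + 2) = l^4 - 7*l^2 - 6*l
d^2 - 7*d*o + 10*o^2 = (d - 5*o)*(d - 2*o)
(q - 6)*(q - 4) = q^2 - 10*q + 24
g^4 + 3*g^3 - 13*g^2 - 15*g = g*(g - 3)*(g + 1)*(g + 5)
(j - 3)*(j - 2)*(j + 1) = j^3 - 4*j^2 + j + 6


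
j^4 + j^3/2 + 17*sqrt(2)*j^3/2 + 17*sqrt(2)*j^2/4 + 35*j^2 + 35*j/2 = j*(j + 1/2)*(j + 7*sqrt(2)/2)*(j + 5*sqrt(2))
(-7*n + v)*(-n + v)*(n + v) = 7*n^3 - n^2*v - 7*n*v^2 + v^3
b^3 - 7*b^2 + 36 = (b - 6)*(b - 3)*(b + 2)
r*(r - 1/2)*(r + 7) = r^3 + 13*r^2/2 - 7*r/2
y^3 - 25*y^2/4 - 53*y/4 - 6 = (y - 8)*(y + 3/4)*(y + 1)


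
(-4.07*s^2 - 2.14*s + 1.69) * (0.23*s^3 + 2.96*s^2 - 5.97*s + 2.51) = -0.9361*s^5 - 12.5394*s^4 + 18.3522*s^3 + 7.5625*s^2 - 15.4607*s + 4.2419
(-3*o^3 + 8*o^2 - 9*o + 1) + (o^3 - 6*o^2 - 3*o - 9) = -2*o^3 + 2*o^2 - 12*o - 8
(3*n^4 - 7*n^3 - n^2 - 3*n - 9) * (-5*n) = -15*n^5 + 35*n^4 + 5*n^3 + 15*n^2 + 45*n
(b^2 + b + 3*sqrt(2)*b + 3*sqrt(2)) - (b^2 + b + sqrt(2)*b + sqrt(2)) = 2*sqrt(2)*b + 2*sqrt(2)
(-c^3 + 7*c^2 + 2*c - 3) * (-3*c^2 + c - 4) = 3*c^5 - 22*c^4 + 5*c^3 - 17*c^2 - 11*c + 12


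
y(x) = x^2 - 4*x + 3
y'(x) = 2*x - 4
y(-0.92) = 7.53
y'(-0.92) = -5.84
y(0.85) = 0.32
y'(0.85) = -2.30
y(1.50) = -0.75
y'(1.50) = -1.00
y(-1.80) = 13.44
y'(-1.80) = -7.60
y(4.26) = 4.11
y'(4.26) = 4.52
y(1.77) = -0.95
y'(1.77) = -0.46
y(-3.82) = 32.87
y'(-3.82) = -11.64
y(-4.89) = 46.47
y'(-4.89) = -13.78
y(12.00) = 99.00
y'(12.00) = 20.00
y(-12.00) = 195.00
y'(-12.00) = -28.00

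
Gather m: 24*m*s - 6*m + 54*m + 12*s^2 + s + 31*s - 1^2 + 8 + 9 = m*(24*s + 48) + 12*s^2 + 32*s + 16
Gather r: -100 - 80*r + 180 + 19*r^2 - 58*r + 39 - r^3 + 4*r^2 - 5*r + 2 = -r^3 + 23*r^2 - 143*r + 121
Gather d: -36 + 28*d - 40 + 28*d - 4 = 56*d - 80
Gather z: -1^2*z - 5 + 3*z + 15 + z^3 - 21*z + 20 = z^3 - 19*z + 30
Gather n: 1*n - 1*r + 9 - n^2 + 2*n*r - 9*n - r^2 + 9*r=-n^2 + n*(2*r - 8) - r^2 + 8*r + 9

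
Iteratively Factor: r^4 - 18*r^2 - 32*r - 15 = (r + 1)*(r^3 - r^2 - 17*r - 15) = (r + 1)^2*(r^2 - 2*r - 15) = (r + 1)^2*(r + 3)*(r - 5)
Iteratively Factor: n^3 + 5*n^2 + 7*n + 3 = (n + 3)*(n^2 + 2*n + 1) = (n + 1)*(n + 3)*(n + 1)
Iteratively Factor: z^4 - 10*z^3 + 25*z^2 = (z)*(z^3 - 10*z^2 + 25*z) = z*(z - 5)*(z^2 - 5*z) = z*(z - 5)^2*(z)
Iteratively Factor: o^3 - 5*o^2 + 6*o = (o - 3)*(o^2 - 2*o) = (o - 3)*(o - 2)*(o)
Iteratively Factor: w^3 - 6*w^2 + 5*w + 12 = (w - 4)*(w^2 - 2*w - 3) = (w - 4)*(w - 3)*(w + 1)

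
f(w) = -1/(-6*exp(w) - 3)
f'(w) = -6*exp(w)/(-6*exp(w) - 3)^2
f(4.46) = 0.00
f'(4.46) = -0.00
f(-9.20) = 0.33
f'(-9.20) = -0.00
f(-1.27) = 0.21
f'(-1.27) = -0.08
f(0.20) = 0.10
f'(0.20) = -0.07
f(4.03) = 0.00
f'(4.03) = -0.00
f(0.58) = 0.07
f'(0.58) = -0.06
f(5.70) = 0.00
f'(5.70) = -0.00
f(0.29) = 0.09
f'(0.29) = -0.07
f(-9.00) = 0.33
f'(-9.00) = 0.00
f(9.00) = 0.00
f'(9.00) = 0.00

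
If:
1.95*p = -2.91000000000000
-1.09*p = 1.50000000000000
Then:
No Solution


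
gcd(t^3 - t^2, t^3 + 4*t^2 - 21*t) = t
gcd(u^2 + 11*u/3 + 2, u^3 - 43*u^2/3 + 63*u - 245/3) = 1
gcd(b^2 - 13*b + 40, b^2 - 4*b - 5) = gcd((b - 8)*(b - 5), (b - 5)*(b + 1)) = b - 5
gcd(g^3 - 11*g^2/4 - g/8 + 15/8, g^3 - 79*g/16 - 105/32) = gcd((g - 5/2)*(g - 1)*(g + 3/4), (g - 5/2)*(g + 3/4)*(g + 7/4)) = g^2 - 7*g/4 - 15/8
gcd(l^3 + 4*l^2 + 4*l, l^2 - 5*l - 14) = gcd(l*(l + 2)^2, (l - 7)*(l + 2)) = l + 2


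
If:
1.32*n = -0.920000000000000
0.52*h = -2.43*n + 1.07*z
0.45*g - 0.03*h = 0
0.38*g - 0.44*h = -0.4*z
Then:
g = -0.19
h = -2.87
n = -0.70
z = -2.98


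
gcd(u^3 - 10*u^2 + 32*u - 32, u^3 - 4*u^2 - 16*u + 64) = u^2 - 8*u + 16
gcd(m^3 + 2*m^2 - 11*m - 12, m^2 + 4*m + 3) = m + 1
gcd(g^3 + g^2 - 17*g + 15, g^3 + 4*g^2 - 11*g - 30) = g^2 + 2*g - 15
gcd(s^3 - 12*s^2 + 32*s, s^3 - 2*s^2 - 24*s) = s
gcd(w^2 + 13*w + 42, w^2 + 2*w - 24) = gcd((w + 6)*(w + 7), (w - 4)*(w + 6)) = w + 6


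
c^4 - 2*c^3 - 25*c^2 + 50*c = c*(c - 5)*(c - 2)*(c + 5)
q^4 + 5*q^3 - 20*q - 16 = (q - 2)*(q + 1)*(q + 2)*(q + 4)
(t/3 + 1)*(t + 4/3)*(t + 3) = t^3/3 + 22*t^2/9 + 17*t/3 + 4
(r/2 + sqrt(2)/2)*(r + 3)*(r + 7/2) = r^3/2 + sqrt(2)*r^2/2 + 13*r^2/4 + 13*sqrt(2)*r/4 + 21*r/4 + 21*sqrt(2)/4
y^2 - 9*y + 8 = (y - 8)*(y - 1)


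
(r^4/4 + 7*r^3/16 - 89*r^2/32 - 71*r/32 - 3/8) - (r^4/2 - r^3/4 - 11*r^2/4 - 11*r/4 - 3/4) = -r^4/4 + 11*r^3/16 - r^2/32 + 17*r/32 + 3/8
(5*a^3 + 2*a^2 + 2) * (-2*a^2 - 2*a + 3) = -10*a^5 - 14*a^4 + 11*a^3 + 2*a^2 - 4*a + 6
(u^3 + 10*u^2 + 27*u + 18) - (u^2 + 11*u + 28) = u^3 + 9*u^2 + 16*u - 10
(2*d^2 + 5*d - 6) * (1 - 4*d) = -8*d^3 - 18*d^2 + 29*d - 6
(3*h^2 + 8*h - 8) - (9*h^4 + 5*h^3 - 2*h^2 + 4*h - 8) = -9*h^4 - 5*h^3 + 5*h^2 + 4*h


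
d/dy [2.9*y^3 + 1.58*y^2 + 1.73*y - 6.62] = 8.7*y^2 + 3.16*y + 1.73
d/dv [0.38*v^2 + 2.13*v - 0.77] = 0.76*v + 2.13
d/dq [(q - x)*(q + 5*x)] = 2*q + 4*x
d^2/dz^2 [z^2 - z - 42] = 2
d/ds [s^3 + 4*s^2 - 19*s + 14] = 3*s^2 + 8*s - 19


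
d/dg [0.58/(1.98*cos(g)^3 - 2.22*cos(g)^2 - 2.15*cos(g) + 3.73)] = (3.4452*cos(g)^2 - 2.5752*cos(g) - 1.247)*sin(g)/(1.98*cos(g)^3 - 2.22*cos(g)^2 - 2.15*cos(g) + 3.73)^2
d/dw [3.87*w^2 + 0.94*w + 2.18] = 7.74*w + 0.94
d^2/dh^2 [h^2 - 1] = 2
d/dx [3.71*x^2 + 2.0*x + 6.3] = 7.42*x + 2.0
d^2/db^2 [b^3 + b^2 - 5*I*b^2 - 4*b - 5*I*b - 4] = 6*b + 2 - 10*I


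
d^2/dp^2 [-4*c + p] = 0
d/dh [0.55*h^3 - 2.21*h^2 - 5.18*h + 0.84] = 1.65*h^2 - 4.42*h - 5.18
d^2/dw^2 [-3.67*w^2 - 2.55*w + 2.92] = -7.34000000000000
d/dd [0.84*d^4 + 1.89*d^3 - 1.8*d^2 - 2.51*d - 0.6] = 3.36*d^3 + 5.67*d^2 - 3.6*d - 2.51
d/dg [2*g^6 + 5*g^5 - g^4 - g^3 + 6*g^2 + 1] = g*(12*g^4 + 25*g^3 - 4*g^2 - 3*g + 12)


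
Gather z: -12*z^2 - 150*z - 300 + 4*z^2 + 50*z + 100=-8*z^2 - 100*z - 200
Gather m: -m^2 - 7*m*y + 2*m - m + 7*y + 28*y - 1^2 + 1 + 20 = -m^2 + m*(1 - 7*y) + 35*y + 20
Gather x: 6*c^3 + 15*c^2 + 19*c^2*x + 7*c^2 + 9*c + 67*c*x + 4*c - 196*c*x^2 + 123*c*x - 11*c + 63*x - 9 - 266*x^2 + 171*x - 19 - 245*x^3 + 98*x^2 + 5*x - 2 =6*c^3 + 22*c^2 + 2*c - 245*x^3 + x^2*(-196*c - 168) + x*(19*c^2 + 190*c + 239) - 30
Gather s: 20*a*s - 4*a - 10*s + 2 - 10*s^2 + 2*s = -4*a - 10*s^2 + s*(20*a - 8) + 2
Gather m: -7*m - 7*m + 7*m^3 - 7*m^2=7*m^3 - 7*m^2 - 14*m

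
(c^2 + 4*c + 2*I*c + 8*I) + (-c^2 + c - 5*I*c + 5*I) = 5*c - 3*I*c + 13*I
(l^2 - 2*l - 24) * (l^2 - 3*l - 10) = l^4 - 5*l^3 - 28*l^2 + 92*l + 240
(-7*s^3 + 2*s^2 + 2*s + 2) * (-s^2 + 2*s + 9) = 7*s^5 - 16*s^4 - 61*s^3 + 20*s^2 + 22*s + 18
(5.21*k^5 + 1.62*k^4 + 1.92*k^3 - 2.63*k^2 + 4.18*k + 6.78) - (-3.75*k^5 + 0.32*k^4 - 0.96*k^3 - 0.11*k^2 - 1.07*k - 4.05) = 8.96*k^5 + 1.3*k^4 + 2.88*k^3 - 2.52*k^2 + 5.25*k + 10.83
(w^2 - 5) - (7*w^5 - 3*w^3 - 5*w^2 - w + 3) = -7*w^5 + 3*w^3 + 6*w^2 + w - 8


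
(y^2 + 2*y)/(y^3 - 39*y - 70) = y/(y^2 - 2*y - 35)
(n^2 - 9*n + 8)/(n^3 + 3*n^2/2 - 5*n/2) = 2*(n - 8)/(n*(2*n + 5))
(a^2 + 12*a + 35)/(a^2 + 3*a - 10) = (a + 7)/(a - 2)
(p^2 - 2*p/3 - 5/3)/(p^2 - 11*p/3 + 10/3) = (p + 1)/(p - 2)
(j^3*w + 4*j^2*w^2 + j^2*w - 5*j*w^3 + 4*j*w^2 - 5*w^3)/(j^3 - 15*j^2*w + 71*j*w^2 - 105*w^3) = w*(j^3 + 4*j^2*w + j^2 - 5*j*w^2 + 4*j*w - 5*w^2)/(j^3 - 15*j^2*w + 71*j*w^2 - 105*w^3)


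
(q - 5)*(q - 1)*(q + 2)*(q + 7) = q^4 + 3*q^3 - 35*q^2 - 39*q + 70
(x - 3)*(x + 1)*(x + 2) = x^3 - 7*x - 6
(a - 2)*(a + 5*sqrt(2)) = a^2 - 2*a + 5*sqrt(2)*a - 10*sqrt(2)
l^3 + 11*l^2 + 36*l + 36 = (l + 2)*(l + 3)*(l + 6)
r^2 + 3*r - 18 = (r - 3)*(r + 6)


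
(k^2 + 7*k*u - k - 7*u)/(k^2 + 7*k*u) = (k - 1)/k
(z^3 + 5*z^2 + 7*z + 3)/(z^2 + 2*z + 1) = z + 3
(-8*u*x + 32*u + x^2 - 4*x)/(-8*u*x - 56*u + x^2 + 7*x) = (x - 4)/(x + 7)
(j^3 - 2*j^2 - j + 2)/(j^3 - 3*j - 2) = (j - 1)/(j + 1)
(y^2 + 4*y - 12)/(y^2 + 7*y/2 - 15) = 2*(y - 2)/(2*y - 5)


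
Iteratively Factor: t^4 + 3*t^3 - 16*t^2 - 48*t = (t)*(t^3 + 3*t^2 - 16*t - 48) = t*(t + 3)*(t^2 - 16) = t*(t - 4)*(t + 3)*(t + 4)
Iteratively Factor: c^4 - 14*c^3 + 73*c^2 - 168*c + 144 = (c - 4)*(c^3 - 10*c^2 + 33*c - 36) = (c - 4)*(c - 3)*(c^2 - 7*c + 12) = (c - 4)*(c - 3)^2*(c - 4)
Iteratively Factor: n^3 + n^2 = (n)*(n^2 + n) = n^2*(n + 1)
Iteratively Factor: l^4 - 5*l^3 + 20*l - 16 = (l + 2)*(l^3 - 7*l^2 + 14*l - 8) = (l - 4)*(l + 2)*(l^2 - 3*l + 2) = (l - 4)*(l - 1)*(l + 2)*(l - 2)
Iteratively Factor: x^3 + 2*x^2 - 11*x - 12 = (x + 1)*(x^2 + x - 12) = (x - 3)*(x + 1)*(x + 4)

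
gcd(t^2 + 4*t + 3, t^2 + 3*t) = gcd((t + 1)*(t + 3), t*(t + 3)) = t + 3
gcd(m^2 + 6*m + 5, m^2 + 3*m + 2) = m + 1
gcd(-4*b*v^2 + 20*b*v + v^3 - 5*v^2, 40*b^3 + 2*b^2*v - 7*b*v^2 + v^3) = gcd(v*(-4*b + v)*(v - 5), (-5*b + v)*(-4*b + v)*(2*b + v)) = -4*b + v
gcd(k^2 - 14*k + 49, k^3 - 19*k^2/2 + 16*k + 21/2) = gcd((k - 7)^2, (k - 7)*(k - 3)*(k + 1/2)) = k - 7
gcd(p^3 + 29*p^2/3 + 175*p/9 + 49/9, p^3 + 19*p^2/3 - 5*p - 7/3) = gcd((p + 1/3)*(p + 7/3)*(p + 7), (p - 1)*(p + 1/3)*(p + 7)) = p^2 + 22*p/3 + 7/3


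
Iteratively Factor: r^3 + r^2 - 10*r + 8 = (r - 2)*(r^2 + 3*r - 4) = (r - 2)*(r + 4)*(r - 1)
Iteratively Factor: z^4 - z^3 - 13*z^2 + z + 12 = (z - 4)*(z^3 + 3*z^2 - z - 3) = (z - 4)*(z - 1)*(z^2 + 4*z + 3) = (z - 4)*(z - 1)*(z + 3)*(z + 1)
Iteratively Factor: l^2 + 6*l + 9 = (l + 3)*(l + 3)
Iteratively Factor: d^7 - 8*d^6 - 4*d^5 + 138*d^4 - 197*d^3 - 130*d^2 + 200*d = (d + 1)*(d^6 - 9*d^5 + 5*d^4 + 133*d^3 - 330*d^2 + 200*d) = (d - 2)*(d + 1)*(d^5 - 7*d^4 - 9*d^3 + 115*d^2 - 100*d) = (d - 5)*(d - 2)*(d + 1)*(d^4 - 2*d^3 - 19*d^2 + 20*d) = (d - 5)*(d - 2)*(d + 1)*(d + 4)*(d^3 - 6*d^2 + 5*d) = (d - 5)^2*(d - 2)*(d + 1)*(d + 4)*(d^2 - d) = d*(d - 5)^2*(d - 2)*(d + 1)*(d + 4)*(d - 1)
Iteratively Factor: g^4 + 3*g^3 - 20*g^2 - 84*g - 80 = (g + 4)*(g^3 - g^2 - 16*g - 20) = (g - 5)*(g + 4)*(g^2 + 4*g + 4) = (g - 5)*(g + 2)*(g + 4)*(g + 2)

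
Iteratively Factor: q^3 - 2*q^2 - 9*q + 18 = (q - 2)*(q^2 - 9) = (q - 3)*(q - 2)*(q + 3)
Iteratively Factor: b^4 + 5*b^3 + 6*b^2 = (b)*(b^3 + 5*b^2 + 6*b) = b^2*(b^2 + 5*b + 6) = b^2*(b + 3)*(b + 2)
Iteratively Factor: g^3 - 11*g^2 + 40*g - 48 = (g - 3)*(g^2 - 8*g + 16) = (g - 4)*(g - 3)*(g - 4)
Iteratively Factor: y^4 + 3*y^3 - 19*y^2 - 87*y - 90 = (y + 3)*(y^3 - 19*y - 30) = (y - 5)*(y + 3)*(y^2 + 5*y + 6) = (y - 5)*(y + 3)^2*(y + 2)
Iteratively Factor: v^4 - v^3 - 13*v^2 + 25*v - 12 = (v + 4)*(v^3 - 5*v^2 + 7*v - 3) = (v - 1)*(v + 4)*(v^2 - 4*v + 3) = (v - 1)^2*(v + 4)*(v - 3)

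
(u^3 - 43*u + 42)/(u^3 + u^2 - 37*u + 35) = (u - 6)/(u - 5)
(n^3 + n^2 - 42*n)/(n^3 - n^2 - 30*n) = (n + 7)/(n + 5)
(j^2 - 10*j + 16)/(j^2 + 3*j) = (j^2 - 10*j + 16)/(j*(j + 3))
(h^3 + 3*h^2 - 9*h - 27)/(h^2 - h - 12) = (h^2 - 9)/(h - 4)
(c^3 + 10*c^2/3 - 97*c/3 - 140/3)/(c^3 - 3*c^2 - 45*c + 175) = (c + 4/3)/(c - 5)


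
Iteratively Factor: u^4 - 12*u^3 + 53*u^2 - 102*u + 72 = (u - 3)*(u^3 - 9*u^2 + 26*u - 24) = (u - 3)^2*(u^2 - 6*u + 8) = (u - 4)*(u - 3)^2*(u - 2)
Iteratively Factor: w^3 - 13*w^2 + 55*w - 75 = (w - 3)*(w^2 - 10*w + 25) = (w - 5)*(w - 3)*(w - 5)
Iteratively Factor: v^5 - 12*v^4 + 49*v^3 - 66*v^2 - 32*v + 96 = (v + 1)*(v^4 - 13*v^3 + 62*v^2 - 128*v + 96) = (v - 3)*(v + 1)*(v^3 - 10*v^2 + 32*v - 32) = (v - 4)*(v - 3)*(v + 1)*(v^2 - 6*v + 8) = (v - 4)*(v - 3)*(v - 2)*(v + 1)*(v - 4)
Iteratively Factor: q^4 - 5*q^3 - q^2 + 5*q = (q - 5)*(q^3 - q) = q*(q - 5)*(q^2 - 1) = q*(q - 5)*(q + 1)*(q - 1)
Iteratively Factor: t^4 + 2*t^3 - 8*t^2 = (t + 4)*(t^3 - 2*t^2) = t*(t + 4)*(t^2 - 2*t) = t*(t - 2)*(t + 4)*(t)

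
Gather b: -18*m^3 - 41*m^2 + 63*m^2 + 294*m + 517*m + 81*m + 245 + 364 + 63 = -18*m^3 + 22*m^2 + 892*m + 672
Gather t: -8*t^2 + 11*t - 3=-8*t^2 + 11*t - 3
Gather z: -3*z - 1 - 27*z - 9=-30*z - 10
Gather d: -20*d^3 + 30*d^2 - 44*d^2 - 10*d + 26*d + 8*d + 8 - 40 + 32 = -20*d^3 - 14*d^2 + 24*d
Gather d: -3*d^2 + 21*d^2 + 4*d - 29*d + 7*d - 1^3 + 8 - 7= 18*d^2 - 18*d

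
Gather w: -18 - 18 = -36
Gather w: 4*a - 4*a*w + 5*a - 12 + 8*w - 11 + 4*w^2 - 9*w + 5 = 9*a + 4*w^2 + w*(-4*a - 1) - 18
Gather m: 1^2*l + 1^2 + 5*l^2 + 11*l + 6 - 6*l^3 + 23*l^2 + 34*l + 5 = -6*l^3 + 28*l^2 + 46*l + 12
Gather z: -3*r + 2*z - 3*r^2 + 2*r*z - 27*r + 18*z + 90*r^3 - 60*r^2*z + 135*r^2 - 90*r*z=90*r^3 + 132*r^2 - 30*r + z*(-60*r^2 - 88*r + 20)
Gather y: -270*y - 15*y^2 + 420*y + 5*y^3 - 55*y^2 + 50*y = 5*y^3 - 70*y^2 + 200*y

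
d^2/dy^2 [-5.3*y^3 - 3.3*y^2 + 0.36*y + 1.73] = -31.8*y - 6.6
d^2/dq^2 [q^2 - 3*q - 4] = 2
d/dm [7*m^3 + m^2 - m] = 21*m^2 + 2*m - 1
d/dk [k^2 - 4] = 2*k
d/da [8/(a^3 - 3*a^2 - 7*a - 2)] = 8*(-3*a^2 + 6*a + 7)/(-a^3 + 3*a^2 + 7*a + 2)^2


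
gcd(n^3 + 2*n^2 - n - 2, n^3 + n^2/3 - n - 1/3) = n^2 - 1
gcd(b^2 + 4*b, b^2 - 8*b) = b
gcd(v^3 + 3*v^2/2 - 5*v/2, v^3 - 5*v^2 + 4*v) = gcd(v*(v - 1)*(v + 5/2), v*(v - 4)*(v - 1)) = v^2 - v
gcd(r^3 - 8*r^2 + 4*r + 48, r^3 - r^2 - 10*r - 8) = r^2 - 2*r - 8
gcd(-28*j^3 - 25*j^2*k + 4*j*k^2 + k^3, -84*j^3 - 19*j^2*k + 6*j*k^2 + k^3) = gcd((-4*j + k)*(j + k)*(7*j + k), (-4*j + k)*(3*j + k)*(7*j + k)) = 28*j^2 - 3*j*k - k^2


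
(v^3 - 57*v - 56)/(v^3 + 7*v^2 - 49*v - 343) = (v^2 - 7*v - 8)/(v^2 - 49)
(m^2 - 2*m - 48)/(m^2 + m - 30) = (m - 8)/(m - 5)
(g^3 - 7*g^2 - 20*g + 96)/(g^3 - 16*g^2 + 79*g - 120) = (g + 4)/(g - 5)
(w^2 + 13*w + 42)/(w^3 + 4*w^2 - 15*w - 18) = (w + 7)/(w^2 - 2*w - 3)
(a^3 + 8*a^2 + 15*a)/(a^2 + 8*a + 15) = a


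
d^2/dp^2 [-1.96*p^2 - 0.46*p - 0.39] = -3.92000000000000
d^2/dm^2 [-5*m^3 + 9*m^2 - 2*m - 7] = 18 - 30*m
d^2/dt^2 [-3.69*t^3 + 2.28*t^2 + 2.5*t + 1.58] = 4.56 - 22.14*t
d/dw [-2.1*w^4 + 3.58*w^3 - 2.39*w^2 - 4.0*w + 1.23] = -8.4*w^3 + 10.74*w^2 - 4.78*w - 4.0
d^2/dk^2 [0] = 0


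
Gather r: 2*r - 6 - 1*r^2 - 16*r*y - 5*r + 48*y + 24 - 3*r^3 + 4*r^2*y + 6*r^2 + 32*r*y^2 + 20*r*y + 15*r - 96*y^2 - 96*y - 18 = -3*r^3 + r^2*(4*y + 5) + r*(32*y^2 + 4*y + 12) - 96*y^2 - 48*y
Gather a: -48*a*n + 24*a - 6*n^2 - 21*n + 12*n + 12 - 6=a*(24 - 48*n) - 6*n^2 - 9*n + 6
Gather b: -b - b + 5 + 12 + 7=24 - 2*b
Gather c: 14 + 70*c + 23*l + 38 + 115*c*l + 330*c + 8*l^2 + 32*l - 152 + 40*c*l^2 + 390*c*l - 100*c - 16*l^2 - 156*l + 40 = c*(40*l^2 + 505*l + 300) - 8*l^2 - 101*l - 60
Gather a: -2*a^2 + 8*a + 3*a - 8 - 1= -2*a^2 + 11*a - 9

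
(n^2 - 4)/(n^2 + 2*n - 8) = (n + 2)/(n + 4)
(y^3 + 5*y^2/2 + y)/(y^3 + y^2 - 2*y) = (y + 1/2)/(y - 1)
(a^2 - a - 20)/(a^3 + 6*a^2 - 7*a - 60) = (a - 5)/(a^2 + 2*a - 15)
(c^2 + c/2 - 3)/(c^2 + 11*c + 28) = (c^2 + c/2 - 3)/(c^2 + 11*c + 28)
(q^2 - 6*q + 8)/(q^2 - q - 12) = (q - 2)/(q + 3)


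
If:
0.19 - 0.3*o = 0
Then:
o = 0.63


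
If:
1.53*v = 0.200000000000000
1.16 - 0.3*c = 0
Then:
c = 3.87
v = 0.13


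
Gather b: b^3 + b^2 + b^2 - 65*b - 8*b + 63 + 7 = b^3 + 2*b^2 - 73*b + 70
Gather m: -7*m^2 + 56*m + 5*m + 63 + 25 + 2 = -7*m^2 + 61*m + 90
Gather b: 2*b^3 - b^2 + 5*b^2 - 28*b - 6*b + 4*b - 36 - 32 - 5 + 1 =2*b^3 + 4*b^2 - 30*b - 72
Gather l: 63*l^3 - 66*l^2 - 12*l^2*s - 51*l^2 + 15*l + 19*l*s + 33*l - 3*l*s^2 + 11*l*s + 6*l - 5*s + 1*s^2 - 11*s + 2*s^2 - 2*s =63*l^3 + l^2*(-12*s - 117) + l*(-3*s^2 + 30*s + 54) + 3*s^2 - 18*s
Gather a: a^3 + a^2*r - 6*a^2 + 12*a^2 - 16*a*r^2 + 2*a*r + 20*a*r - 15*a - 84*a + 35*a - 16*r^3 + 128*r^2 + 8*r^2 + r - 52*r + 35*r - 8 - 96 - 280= a^3 + a^2*(r + 6) + a*(-16*r^2 + 22*r - 64) - 16*r^3 + 136*r^2 - 16*r - 384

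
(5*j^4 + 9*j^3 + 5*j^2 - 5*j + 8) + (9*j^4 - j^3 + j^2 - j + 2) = 14*j^4 + 8*j^3 + 6*j^2 - 6*j + 10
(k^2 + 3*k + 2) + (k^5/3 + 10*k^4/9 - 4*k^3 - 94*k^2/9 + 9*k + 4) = k^5/3 + 10*k^4/9 - 4*k^3 - 85*k^2/9 + 12*k + 6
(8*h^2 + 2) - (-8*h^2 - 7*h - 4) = 16*h^2 + 7*h + 6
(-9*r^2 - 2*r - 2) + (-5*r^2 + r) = -14*r^2 - r - 2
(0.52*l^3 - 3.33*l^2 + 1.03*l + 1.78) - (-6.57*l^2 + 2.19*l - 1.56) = 0.52*l^3 + 3.24*l^2 - 1.16*l + 3.34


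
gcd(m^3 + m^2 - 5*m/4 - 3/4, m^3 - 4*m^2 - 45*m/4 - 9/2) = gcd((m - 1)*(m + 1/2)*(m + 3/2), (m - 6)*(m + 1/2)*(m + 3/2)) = m^2 + 2*m + 3/4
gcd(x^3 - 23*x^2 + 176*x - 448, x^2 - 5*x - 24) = x - 8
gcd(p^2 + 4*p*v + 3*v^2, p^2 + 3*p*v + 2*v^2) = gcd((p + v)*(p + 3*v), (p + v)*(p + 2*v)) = p + v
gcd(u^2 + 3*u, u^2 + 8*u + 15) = u + 3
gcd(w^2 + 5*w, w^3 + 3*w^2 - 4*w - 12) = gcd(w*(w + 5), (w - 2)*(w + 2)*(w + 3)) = 1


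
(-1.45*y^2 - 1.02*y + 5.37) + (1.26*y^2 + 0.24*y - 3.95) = -0.19*y^2 - 0.78*y + 1.42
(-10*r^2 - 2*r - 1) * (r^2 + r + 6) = -10*r^4 - 12*r^3 - 63*r^2 - 13*r - 6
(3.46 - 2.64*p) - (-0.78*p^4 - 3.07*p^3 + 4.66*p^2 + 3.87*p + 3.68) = 0.78*p^4 + 3.07*p^3 - 4.66*p^2 - 6.51*p - 0.22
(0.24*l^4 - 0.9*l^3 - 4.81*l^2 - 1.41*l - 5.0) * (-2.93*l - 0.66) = -0.7032*l^5 + 2.4786*l^4 + 14.6873*l^3 + 7.3059*l^2 + 15.5806*l + 3.3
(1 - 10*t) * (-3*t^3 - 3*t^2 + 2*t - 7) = 30*t^4 + 27*t^3 - 23*t^2 + 72*t - 7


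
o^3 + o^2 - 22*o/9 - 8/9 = (o - 4/3)*(o + 1/3)*(o + 2)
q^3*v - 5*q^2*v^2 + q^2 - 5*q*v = q*(q - 5*v)*(q*v + 1)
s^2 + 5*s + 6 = (s + 2)*(s + 3)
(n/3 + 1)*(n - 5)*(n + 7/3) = n^3/3 + n^2/9 - 59*n/9 - 35/3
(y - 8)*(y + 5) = y^2 - 3*y - 40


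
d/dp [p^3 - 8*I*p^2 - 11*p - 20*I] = 3*p^2 - 16*I*p - 11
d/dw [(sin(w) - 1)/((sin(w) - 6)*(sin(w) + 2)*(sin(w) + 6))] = (-2*sin(w)^3 + sin(w)^2 + 4*sin(w) - 108)*cos(w)/((sin(w) - 6)^2*(sin(w) + 2)^2*(sin(w) + 6)^2)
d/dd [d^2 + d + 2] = 2*d + 1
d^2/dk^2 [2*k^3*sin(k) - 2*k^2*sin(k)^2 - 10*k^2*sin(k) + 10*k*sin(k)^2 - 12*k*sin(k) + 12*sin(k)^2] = -2*k^3*sin(k) + 10*k^2*sin(k) + 12*k^2*cos(k) - 4*k^2*cos(2*k) + 24*k*sin(k) - 8*k*sin(2*k) - 40*k*cos(k) + 20*k*cos(2*k) - 20*sin(k) + 20*sin(2*k) - 24*cos(k) + 26*cos(2*k) - 2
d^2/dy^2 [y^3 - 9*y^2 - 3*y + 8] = 6*y - 18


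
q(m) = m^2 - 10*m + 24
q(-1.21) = 37.56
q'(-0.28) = -10.56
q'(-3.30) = -16.60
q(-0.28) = 26.88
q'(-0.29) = -10.58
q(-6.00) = 120.00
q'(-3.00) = -16.00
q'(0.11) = -9.78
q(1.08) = 14.37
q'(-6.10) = -22.20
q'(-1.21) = -12.42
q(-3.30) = 67.89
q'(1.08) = -7.84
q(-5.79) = 115.42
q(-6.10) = 122.21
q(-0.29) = 26.98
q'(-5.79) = -21.58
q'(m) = 2*m - 10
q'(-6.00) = -22.00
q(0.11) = 22.91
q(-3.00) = 63.00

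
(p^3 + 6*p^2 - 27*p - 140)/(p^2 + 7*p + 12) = (p^2 + 2*p - 35)/(p + 3)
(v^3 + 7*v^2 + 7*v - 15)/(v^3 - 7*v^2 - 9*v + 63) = (v^2 + 4*v - 5)/(v^2 - 10*v + 21)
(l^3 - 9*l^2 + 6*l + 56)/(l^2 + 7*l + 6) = (l^3 - 9*l^2 + 6*l + 56)/(l^2 + 7*l + 6)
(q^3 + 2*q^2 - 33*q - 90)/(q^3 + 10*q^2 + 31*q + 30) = (q - 6)/(q + 2)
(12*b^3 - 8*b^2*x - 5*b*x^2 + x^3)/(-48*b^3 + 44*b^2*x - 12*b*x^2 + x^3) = (-2*b^2 + b*x + x^2)/(8*b^2 - 6*b*x + x^2)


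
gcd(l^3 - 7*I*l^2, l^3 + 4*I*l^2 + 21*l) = l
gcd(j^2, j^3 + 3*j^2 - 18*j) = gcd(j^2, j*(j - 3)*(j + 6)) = j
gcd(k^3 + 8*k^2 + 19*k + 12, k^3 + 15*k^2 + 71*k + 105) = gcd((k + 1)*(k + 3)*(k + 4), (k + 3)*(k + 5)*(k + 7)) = k + 3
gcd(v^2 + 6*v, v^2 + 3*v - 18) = v + 6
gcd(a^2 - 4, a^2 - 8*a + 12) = a - 2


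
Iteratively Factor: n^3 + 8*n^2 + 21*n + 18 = (n + 3)*(n^2 + 5*n + 6) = (n + 2)*(n + 3)*(n + 3)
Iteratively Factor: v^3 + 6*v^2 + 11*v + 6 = (v + 1)*(v^2 + 5*v + 6) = (v + 1)*(v + 2)*(v + 3)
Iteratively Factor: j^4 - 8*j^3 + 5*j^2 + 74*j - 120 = (j - 2)*(j^3 - 6*j^2 - 7*j + 60) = (j - 4)*(j - 2)*(j^2 - 2*j - 15) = (j - 5)*(j - 4)*(j - 2)*(j + 3)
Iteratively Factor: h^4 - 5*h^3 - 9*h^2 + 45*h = (h - 5)*(h^3 - 9*h) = h*(h - 5)*(h^2 - 9) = h*(h - 5)*(h + 3)*(h - 3)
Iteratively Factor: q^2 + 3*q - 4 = (q - 1)*(q + 4)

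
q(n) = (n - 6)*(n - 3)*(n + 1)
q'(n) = (n - 6)*(n - 3) + (n - 6)*(n + 1) + (n - 3)*(n + 1) = 3*n^2 - 16*n + 9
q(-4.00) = -210.00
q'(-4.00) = 121.00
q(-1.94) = -36.87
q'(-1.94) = 51.33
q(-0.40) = 13.06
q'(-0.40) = 15.88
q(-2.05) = -42.69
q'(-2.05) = 54.41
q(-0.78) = 5.64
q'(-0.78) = 23.31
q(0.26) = 19.82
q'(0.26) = 5.04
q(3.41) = -4.68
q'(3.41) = -10.68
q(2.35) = 7.95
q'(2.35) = -12.03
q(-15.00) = -5292.00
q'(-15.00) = 924.00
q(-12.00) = -2970.00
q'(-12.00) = 633.00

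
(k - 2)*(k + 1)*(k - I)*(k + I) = k^4 - k^3 - k^2 - k - 2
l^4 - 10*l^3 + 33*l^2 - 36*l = l*(l - 4)*(l - 3)^2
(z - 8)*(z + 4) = z^2 - 4*z - 32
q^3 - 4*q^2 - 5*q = q*(q - 5)*(q + 1)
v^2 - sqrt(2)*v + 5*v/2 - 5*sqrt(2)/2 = (v + 5/2)*(v - sqrt(2))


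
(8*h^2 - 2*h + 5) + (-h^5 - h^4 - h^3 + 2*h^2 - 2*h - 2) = -h^5 - h^4 - h^3 + 10*h^2 - 4*h + 3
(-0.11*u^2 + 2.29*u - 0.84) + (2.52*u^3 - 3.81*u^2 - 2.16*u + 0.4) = 2.52*u^3 - 3.92*u^2 + 0.13*u - 0.44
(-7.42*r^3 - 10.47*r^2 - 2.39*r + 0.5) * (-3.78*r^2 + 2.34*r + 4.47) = 28.0476*r^5 + 22.2138*r^4 - 48.633*r^3 - 54.2835*r^2 - 9.5133*r + 2.235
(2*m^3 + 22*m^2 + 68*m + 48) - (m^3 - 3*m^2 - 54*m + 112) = m^3 + 25*m^2 + 122*m - 64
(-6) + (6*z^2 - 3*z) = 6*z^2 - 3*z - 6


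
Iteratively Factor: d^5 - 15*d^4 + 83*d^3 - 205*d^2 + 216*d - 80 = (d - 4)*(d^4 - 11*d^3 + 39*d^2 - 49*d + 20) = (d - 4)^2*(d^3 - 7*d^2 + 11*d - 5) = (d - 4)^2*(d - 1)*(d^2 - 6*d + 5) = (d - 5)*(d - 4)^2*(d - 1)*(d - 1)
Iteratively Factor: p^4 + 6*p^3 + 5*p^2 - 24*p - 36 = (p - 2)*(p^3 + 8*p^2 + 21*p + 18) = (p - 2)*(p + 2)*(p^2 + 6*p + 9) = (p - 2)*(p + 2)*(p + 3)*(p + 3)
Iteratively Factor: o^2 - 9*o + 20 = (o - 5)*(o - 4)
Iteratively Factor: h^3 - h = (h - 1)*(h^2 + h) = h*(h - 1)*(h + 1)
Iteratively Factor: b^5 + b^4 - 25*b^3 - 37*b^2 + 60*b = (b)*(b^4 + b^3 - 25*b^2 - 37*b + 60) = b*(b + 4)*(b^3 - 3*b^2 - 13*b + 15) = b*(b - 1)*(b + 4)*(b^2 - 2*b - 15) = b*(b - 1)*(b + 3)*(b + 4)*(b - 5)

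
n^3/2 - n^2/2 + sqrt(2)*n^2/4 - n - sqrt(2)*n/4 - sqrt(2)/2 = (n/2 + 1/2)*(n - 2)*(n + sqrt(2)/2)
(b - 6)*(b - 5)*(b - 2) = b^3 - 13*b^2 + 52*b - 60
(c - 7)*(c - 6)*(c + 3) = c^3 - 10*c^2 + 3*c + 126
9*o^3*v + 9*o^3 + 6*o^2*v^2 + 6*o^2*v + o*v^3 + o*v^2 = (3*o + v)^2*(o*v + o)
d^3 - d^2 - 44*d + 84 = (d - 6)*(d - 2)*(d + 7)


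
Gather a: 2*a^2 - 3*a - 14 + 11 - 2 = 2*a^2 - 3*a - 5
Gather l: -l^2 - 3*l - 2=-l^2 - 3*l - 2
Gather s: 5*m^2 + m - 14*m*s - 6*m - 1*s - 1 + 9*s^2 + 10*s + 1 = 5*m^2 - 5*m + 9*s^2 + s*(9 - 14*m)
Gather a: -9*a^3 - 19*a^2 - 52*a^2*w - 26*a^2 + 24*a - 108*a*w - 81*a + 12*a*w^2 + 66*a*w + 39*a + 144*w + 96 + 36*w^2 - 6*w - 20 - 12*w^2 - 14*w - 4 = -9*a^3 + a^2*(-52*w - 45) + a*(12*w^2 - 42*w - 18) + 24*w^2 + 124*w + 72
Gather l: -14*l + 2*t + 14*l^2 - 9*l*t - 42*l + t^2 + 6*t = 14*l^2 + l*(-9*t - 56) + t^2 + 8*t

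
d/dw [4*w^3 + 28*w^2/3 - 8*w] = 12*w^2 + 56*w/3 - 8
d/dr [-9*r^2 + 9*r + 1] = 9 - 18*r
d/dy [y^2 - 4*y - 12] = 2*y - 4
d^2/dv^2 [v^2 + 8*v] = 2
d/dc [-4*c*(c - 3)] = 12 - 8*c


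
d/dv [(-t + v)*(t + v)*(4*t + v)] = -t^2 + 8*t*v + 3*v^2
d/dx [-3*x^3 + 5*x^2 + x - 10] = -9*x^2 + 10*x + 1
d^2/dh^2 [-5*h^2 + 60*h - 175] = -10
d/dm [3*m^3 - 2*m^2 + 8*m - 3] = 9*m^2 - 4*m + 8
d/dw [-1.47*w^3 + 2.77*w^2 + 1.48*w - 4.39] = -4.41*w^2 + 5.54*w + 1.48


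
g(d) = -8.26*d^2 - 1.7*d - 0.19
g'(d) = -16.52*d - 1.7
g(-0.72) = -3.25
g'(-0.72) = 10.19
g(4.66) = -187.48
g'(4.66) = -78.68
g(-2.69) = -55.39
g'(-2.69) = 42.74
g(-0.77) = -3.78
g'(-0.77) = 11.02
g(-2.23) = -37.48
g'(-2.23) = 35.14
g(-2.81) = -60.63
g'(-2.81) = 44.72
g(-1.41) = -14.21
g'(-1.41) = 21.59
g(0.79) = -6.69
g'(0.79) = -14.75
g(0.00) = -0.19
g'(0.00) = -1.70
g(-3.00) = -69.43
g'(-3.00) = 47.86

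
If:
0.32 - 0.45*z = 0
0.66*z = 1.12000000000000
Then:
No Solution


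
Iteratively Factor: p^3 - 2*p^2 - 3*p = (p)*(p^2 - 2*p - 3) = p*(p - 3)*(p + 1)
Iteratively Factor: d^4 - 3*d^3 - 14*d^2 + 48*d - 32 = (d - 4)*(d^3 + d^2 - 10*d + 8) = (d - 4)*(d - 1)*(d^2 + 2*d - 8) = (d - 4)*(d - 2)*(d - 1)*(d + 4)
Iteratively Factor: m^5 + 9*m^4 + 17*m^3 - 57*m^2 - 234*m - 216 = (m - 3)*(m^4 + 12*m^3 + 53*m^2 + 102*m + 72) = (m - 3)*(m + 3)*(m^3 + 9*m^2 + 26*m + 24) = (m - 3)*(m + 3)^2*(m^2 + 6*m + 8) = (m - 3)*(m + 3)^2*(m + 4)*(m + 2)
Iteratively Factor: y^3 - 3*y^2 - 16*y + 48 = (y - 3)*(y^2 - 16) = (y - 3)*(y + 4)*(y - 4)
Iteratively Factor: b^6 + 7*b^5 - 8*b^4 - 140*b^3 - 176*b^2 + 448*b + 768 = (b - 2)*(b^5 + 9*b^4 + 10*b^3 - 120*b^2 - 416*b - 384) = (b - 4)*(b - 2)*(b^4 + 13*b^3 + 62*b^2 + 128*b + 96) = (b - 4)*(b - 2)*(b + 3)*(b^3 + 10*b^2 + 32*b + 32) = (b - 4)*(b - 2)*(b + 3)*(b + 4)*(b^2 + 6*b + 8) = (b - 4)*(b - 2)*(b + 2)*(b + 3)*(b + 4)*(b + 4)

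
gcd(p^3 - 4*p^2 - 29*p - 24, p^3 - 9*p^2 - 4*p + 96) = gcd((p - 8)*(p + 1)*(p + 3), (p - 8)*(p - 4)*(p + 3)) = p^2 - 5*p - 24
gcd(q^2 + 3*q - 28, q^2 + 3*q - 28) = q^2 + 3*q - 28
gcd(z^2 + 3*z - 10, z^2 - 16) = 1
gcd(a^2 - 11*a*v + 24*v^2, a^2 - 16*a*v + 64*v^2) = -a + 8*v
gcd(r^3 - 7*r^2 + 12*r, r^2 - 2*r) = r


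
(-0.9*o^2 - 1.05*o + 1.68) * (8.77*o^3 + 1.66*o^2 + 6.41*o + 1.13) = -7.893*o^5 - 10.7025*o^4 + 7.2216*o^3 - 4.9587*o^2 + 9.5823*o + 1.8984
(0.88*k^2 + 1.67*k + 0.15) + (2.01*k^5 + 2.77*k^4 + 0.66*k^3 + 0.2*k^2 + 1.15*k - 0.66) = 2.01*k^5 + 2.77*k^4 + 0.66*k^3 + 1.08*k^2 + 2.82*k - 0.51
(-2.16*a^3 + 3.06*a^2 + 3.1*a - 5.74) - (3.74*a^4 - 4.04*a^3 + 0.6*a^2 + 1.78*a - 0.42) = -3.74*a^4 + 1.88*a^3 + 2.46*a^2 + 1.32*a - 5.32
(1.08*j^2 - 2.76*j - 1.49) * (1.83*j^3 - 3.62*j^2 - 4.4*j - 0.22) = 1.9764*j^5 - 8.9604*j^4 + 2.5125*j^3 + 17.3002*j^2 + 7.1632*j + 0.3278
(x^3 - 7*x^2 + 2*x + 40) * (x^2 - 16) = x^5 - 7*x^4 - 14*x^3 + 152*x^2 - 32*x - 640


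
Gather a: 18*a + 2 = 18*a + 2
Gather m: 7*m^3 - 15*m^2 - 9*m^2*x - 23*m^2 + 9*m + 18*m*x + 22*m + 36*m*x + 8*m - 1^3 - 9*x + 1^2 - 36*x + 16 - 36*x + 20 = 7*m^3 + m^2*(-9*x - 38) + m*(54*x + 39) - 81*x + 36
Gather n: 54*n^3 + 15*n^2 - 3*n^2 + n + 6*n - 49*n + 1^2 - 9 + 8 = 54*n^3 + 12*n^2 - 42*n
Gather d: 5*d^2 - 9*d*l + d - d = 5*d^2 - 9*d*l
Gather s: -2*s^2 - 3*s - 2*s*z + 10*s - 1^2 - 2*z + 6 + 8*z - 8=-2*s^2 + s*(7 - 2*z) + 6*z - 3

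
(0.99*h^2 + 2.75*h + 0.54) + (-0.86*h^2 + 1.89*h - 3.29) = 0.13*h^2 + 4.64*h - 2.75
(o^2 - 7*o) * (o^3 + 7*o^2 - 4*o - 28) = o^5 - 53*o^3 + 196*o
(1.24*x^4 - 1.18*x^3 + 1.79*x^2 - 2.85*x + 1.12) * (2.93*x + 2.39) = 3.6332*x^5 - 0.4938*x^4 + 2.4245*x^3 - 4.0724*x^2 - 3.5299*x + 2.6768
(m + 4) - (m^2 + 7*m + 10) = -m^2 - 6*m - 6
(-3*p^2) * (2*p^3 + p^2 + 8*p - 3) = -6*p^5 - 3*p^4 - 24*p^3 + 9*p^2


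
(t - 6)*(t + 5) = t^2 - t - 30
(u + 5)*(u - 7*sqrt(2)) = u^2 - 7*sqrt(2)*u + 5*u - 35*sqrt(2)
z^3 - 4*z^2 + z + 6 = (z - 3)*(z - 2)*(z + 1)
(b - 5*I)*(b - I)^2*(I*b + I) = I*b^4 + 7*b^3 + I*b^3 + 7*b^2 - 11*I*b^2 - 5*b - 11*I*b - 5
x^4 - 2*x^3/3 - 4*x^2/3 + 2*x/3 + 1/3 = (x - 1)^2*(x + 1/3)*(x + 1)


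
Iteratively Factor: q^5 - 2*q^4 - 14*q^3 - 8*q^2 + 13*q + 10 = (q - 5)*(q^4 + 3*q^3 + q^2 - 3*q - 2) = (q - 5)*(q + 1)*(q^3 + 2*q^2 - q - 2) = (q - 5)*(q + 1)*(q + 2)*(q^2 - 1) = (q - 5)*(q - 1)*(q + 1)*(q + 2)*(q + 1)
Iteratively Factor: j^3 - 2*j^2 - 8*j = (j - 4)*(j^2 + 2*j) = (j - 4)*(j + 2)*(j)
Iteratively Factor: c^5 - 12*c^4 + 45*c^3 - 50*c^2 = (c)*(c^4 - 12*c^3 + 45*c^2 - 50*c) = c*(c - 5)*(c^3 - 7*c^2 + 10*c) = c^2*(c - 5)*(c^2 - 7*c + 10) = c^2*(c - 5)*(c - 2)*(c - 5)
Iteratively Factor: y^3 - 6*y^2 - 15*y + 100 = (y + 4)*(y^2 - 10*y + 25) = (y - 5)*(y + 4)*(y - 5)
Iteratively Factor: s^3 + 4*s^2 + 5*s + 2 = (s + 1)*(s^2 + 3*s + 2) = (s + 1)*(s + 2)*(s + 1)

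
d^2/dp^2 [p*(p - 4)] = 2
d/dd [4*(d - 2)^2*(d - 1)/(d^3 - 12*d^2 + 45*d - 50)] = 4*(11 - 7*d)/(d^3 - 15*d^2 + 75*d - 125)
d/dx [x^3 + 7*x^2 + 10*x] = 3*x^2 + 14*x + 10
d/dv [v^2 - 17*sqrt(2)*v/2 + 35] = 2*v - 17*sqrt(2)/2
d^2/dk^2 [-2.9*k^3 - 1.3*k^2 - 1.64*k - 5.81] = -17.4*k - 2.6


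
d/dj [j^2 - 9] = 2*j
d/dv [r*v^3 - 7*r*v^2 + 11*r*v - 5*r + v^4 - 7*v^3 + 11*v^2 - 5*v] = 3*r*v^2 - 14*r*v + 11*r + 4*v^3 - 21*v^2 + 22*v - 5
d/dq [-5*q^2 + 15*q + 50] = 15 - 10*q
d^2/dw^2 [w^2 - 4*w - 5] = 2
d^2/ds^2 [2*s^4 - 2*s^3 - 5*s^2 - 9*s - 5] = 24*s^2 - 12*s - 10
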